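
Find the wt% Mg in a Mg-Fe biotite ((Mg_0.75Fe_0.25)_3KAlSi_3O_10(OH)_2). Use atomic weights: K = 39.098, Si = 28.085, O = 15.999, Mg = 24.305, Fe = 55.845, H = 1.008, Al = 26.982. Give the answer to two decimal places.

Formula mass = 2.25*24.305 + 0.75*55.845 + 1*39.098 + 1*26.982 + 3*28.085 + 12*15.999 + 2*1.008 = 440.909 g/mol, of which 54.686 g is Mg.
So Mg makes up 54.686/440.909 = 0.1240 of the mass, i.e. 12.40%.

12.40 mass %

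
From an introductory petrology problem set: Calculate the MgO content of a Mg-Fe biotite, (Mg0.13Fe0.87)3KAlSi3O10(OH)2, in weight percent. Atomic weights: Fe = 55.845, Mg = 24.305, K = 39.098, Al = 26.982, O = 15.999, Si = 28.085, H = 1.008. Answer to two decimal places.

3.15 wt%

Molar mass of (Mg0.13Fe0.87)3KAlSi3O10(OH)2 = 0.39*24.305 + 2.61*55.845 + 1*39.098 + 1*26.982 + 3*28.085 + 12*15.999 + 2*1.008 = 499.573 g/mol.
Each formula unit contains 0.39 Mg, equivalent to 0.39/1 = 0.3900 mol MgO.
M(MgO) = 1×24.305 + 1×15.999 = 40.304 g/mol.
Mass of MgO per formula unit = 0.3900 × 40.304 = 15.719 g.
MgO wt% = 15.719 / 499.573 × 100 = 3.15%.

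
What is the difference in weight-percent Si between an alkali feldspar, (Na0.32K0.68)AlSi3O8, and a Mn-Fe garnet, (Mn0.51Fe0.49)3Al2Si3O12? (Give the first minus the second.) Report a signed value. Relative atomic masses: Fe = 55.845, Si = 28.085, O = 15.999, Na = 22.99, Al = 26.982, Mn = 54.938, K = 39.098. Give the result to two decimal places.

First mineral: 84.255 g Si in 273.172 g formula = 30.84 wt% Si.
Second mineral: 84.255 g Si in 496.354 g formula = 16.97 wt% Si.
30.84% − 16.97% gives a difference of 13.87 percentage points.

13.87 percentage points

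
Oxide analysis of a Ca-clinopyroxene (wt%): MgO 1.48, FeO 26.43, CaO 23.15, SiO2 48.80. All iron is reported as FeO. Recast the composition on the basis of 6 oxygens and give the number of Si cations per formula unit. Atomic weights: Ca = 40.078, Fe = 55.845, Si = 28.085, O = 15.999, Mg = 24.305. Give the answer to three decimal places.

1.996 Si apfu

MgO (M=40.304): mol = 0.03672; Mg = 0.03672, O = 0.03672.
FeO (M=71.844): mol = 0.36788; Fe = 0.36788, O = 0.36788.
CaO (M=56.077): mol = 0.41283; Ca = 0.41283, O = 0.41283.
SiO2 (M=60.083): mol = 0.81221; Si = 0.81221, O = 1.62442.
ΣO = 2.44185; factor = 6/ΣO = 2.45715.
Si apfu = 0.81221 × 2.45715 = 1.996.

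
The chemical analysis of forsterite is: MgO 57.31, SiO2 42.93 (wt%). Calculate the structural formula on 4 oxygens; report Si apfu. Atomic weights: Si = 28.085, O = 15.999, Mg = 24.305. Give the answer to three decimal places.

1.002 Si apfu

MgO (M=40.304): mol = 1.42194; Mg = 1.42194, O = 1.42194.
SiO2 (M=60.083): mol = 0.71451; Si = 0.71451, O = 1.42902.
ΣO = 2.85096; factor = 4/ΣO = 1.40304.
Si apfu = 0.71451 × 1.40304 = 1.002.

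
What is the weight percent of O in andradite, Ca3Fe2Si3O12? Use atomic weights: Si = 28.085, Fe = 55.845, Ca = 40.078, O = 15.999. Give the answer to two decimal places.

Molar mass of Ca3Fe2Si3O12: 3·40.078 + 2·55.845 + 3·28.085 + 12·15.999 = 508.167 g/mol.
Mass of O per formula unit: 12 × 15.999 = 191.988 g.
Weight fraction O = 191.988 / 508.167 = 0.3778.

37.78 mass %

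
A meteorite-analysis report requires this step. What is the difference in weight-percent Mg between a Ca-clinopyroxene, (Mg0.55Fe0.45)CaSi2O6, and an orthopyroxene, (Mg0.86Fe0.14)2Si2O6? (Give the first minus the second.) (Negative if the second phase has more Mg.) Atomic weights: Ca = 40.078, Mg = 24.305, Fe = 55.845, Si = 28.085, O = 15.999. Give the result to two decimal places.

-14.15 percentage points

Mg in (Mg0.55Fe0.45)CaSi2O6: molar mass 230.740 g/mol; 0.55×24.305 = 13.368 g → 5.79 wt%.
Mg in (Mg0.86Fe0.14)2Si2O6: molar mass 209.605 g/mol; 1.72×24.305 = 41.805 g → 19.94 wt%.
Difference = 5.79 − 19.94 = -14.15 percentage points.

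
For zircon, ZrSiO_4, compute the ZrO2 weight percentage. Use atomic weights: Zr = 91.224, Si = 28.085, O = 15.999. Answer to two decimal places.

M(ZrSiO_4) = 183.305 g/mol; M(ZrO2) = 123.222 g/mol.
Moles ZrO2 per formula unit = 1 Zr ÷ 1 = 1.0000.
ZrO2 fraction = (1.0000 × 123.222) / 183.305 = 123.222/183.305 = 0.6722.

67.22 wt%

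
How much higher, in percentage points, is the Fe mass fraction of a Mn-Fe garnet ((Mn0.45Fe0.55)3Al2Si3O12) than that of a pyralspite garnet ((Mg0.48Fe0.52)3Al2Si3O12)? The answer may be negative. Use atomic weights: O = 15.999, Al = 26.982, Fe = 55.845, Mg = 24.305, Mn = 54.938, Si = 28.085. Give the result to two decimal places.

M((Mn0.45Fe0.55)3Al2Si3O12) = 496.518 g/mol, so wt% Fe = 92.144/496.518 × 100 = 18.56%.
M((Mg0.48Fe0.52)3Al2Si3O12) = 452.324 g/mol, so wt% Fe = 87.118/452.324 × 100 = 19.26%.
18.56 − 19.26 = -0.70 pp.

-0.70 percentage points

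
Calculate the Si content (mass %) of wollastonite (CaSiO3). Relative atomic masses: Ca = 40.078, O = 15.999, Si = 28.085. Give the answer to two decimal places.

Molar mass of CaSiO3: 1*40.078 + 1*28.085 + 3*15.999 = 116.160 g/mol.
Mass of Si per formula unit: 1 × 28.085 = 28.085 g.
Weight fraction Si = 28.085 / 116.160 = 0.2418.

24.18 mass %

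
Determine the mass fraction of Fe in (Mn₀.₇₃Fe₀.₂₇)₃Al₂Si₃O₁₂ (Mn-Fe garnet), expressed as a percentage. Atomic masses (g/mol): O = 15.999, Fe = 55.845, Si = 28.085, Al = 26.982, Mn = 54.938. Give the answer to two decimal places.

Formula mass = 2.19·54.938 + 0.81·55.845 + 2·26.982 + 3·28.085 + 12·15.999 = 495.756 g/mol, of which 45.234 g is Fe.
So Fe makes up 45.234/495.756 = 0.0912 of the mass, i.e. 9.12%.

9.12 wt%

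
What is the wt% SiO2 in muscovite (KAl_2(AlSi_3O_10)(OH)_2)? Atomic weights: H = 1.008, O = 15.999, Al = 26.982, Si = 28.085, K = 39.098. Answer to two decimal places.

M(KAl_2(AlSi_3O_10)(OH)_2) = 398.303 g/mol; M(SiO2) = 60.083 g/mol.
Moles SiO2 per formula unit = 3 Si ÷ 1 = 3.0000.
SiO2 fraction = (3.0000 × 60.083) / 398.303 = 180.249/398.303 = 0.4525.

45.25 wt%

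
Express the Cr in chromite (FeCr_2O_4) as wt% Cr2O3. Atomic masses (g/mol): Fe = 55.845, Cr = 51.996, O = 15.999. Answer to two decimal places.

M(FeCr_2O_4) = 223.833 g/mol; M(Cr2O3) = 151.989 g/mol.
Moles Cr2O3 per formula unit = 2 Cr ÷ 2 = 1.0000.
Cr2O3 fraction = (1.0000 × 151.989) / 223.833 = 151.989/223.833 = 0.6790.

67.90 wt%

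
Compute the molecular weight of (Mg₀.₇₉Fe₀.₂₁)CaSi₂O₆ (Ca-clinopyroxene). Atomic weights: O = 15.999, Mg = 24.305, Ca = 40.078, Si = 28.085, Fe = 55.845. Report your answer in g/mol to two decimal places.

M = 0.79(24.305) + 0.21(55.845) + 1(40.078) + 2(28.085) + 6(15.999)

223.17 g/mol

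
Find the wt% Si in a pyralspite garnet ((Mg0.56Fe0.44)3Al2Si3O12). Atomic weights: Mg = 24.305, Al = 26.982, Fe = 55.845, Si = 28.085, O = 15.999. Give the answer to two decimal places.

18.94 weight percent

M((Mg0.56Fe0.44)3Al2Si3O12) = 444.755 g/mol.
Si contributes 3 × 28.085 = 84.255 g per mole.
84.255/444.755 = 0.1894 → 18.94%.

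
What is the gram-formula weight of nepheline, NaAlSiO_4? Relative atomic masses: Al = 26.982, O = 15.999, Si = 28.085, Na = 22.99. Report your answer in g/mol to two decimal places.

M = 1(22.99) + 1(26.982) + 1(28.085) + 4(15.999)

142.05 g/mol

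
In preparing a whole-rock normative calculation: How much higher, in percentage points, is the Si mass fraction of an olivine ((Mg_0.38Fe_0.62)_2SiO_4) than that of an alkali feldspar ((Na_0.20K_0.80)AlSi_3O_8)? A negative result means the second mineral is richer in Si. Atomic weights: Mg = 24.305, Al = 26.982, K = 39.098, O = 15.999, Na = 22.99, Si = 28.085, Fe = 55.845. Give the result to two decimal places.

-15.01 percentage points

M((Mg_0.38Fe_0.62)_2SiO_4) = 179.801 g/mol, so wt% Si = 28.085/179.801 × 100 = 15.62%.
M((Na_0.20K_0.80)AlSi_3O_8) = 275.105 g/mol, so wt% Si = 84.255/275.105 × 100 = 30.63%.
15.62 − 30.63 = -15.01 pp.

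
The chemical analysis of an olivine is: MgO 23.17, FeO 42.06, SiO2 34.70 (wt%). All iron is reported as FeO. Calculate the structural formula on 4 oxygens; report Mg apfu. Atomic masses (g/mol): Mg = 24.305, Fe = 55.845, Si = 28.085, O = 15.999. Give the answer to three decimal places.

MgO: 23.17/40.304 = 0.57488 mol → 0.57488 mol Mg, 0.57488 mol O.
FeO: 42.06/71.844 = 0.58544 mol → 0.58544 mol Fe, 0.58544 mol O.
SiO2: 34.70/60.083 = 0.57753 mol → 0.57753 mol Si, 1.15506 mol O.
Total oxygen = 2.31538 mol. Normalization factor = 4/2.31538 = 1.72758.
Mg per 4 O = 0.57488 × 1.72758 = 0.993.

0.993 Mg apfu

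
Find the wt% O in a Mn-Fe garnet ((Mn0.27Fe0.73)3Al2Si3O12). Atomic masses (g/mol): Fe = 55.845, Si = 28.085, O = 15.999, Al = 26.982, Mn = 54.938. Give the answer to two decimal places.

38.63 weight percent

Formula mass = 0.81*54.938 + 2.19*55.845 + 2*26.982 + 3*28.085 + 12*15.999 = 497.007 g/mol, of which 191.988 g is O.
So O makes up 191.988/497.007 = 0.3863 of the mass, i.e. 38.63%.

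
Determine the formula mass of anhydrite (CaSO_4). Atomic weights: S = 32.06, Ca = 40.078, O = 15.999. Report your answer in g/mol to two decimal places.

136.13 g/mol

The formula mass is the sum 1*40.078 + 1*32.06 + 4*15.999.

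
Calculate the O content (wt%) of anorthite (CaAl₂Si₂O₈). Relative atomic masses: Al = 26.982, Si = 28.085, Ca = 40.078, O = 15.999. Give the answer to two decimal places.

Formula mass = 1×40.078 + 2×26.982 + 2×28.085 + 8×15.999 = 278.204 g/mol, of which 127.992 g is O.
So O makes up 127.992/278.204 = 0.4601 of the mass, i.e. 46.01%.

46.01 wt%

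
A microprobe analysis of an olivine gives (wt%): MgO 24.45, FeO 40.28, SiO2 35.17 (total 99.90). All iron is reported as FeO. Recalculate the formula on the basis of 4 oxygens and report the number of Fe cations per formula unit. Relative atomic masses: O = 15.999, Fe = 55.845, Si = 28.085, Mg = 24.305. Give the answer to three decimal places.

MgO: 24.45/40.304 = 0.60664 mol → 0.60664 mol Mg, 0.60664 mol O.
FeO: 40.28/71.844 = 0.56066 mol → 0.56066 mol Fe, 0.56066 mol O.
SiO2: 35.17/60.083 = 0.58536 mol → 0.58536 mol Si, 1.17072 mol O.
Total oxygen = 2.33802 mol. Normalization factor = 4/2.33802 = 1.71085.
Fe per 4 O = 0.56066 × 1.71085 = 0.959.

0.959 Fe apfu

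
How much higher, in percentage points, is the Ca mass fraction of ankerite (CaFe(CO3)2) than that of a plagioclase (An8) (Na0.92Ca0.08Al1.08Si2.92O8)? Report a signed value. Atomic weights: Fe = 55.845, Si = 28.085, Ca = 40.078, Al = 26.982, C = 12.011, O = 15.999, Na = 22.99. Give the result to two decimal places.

17.34 percentage points

First mineral: 40.078 g Ca in 215.939 g formula = 18.56 wt% Ca.
Second mineral: 3.206 g Ca in 263.498 g formula = 1.22 wt% Ca.
18.56% − 1.22% gives a difference of 17.34 percentage points.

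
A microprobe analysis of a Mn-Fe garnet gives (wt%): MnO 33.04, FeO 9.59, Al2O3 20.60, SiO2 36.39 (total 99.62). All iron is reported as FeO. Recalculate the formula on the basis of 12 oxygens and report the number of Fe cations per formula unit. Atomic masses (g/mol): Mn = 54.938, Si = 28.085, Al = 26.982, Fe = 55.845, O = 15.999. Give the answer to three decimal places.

MnO: 33.04/70.937 = 0.46577 mol → 0.46577 mol Mn, 0.46577 mol O.
FeO: 9.59/71.844 = 0.13348 mol → 0.13348 mol Fe, 0.13348 mol O.
Al2O3: 20.60/101.961 = 0.20204 mol → 0.40408 mol Al, 0.60612 mol O.
SiO2: 36.39/60.083 = 0.60566 mol → 0.60566 mol Si, 1.21132 mol O.
Total oxygen = 2.41669 mol. Normalization factor = 12/2.41669 = 4.96547.
Fe per 12 O = 0.13348 × 4.96547 = 0.663.

0.663 Fe apfu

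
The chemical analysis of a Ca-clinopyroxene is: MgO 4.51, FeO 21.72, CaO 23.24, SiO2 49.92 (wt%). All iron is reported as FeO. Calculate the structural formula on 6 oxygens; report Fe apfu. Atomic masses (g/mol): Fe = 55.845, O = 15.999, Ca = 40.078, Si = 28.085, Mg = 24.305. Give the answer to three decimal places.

0.728 Fe apfu

4.51 wt% MgO ÷ 40.304 g/mol = 0.11190 mol, giving 0.11190 Mg and 0.11190 O.
21.72 wt% FeO ÷ 71.844 g/mol = 0.30232 mol, giving 0.30232 Fe and 0.30232 O.
23.24 wt% CaO ÷ 56.077 g/mol = 0.41443 mol, giving 0.41443 Ca and 0.41443 O.
49.92 wt% SiO2 ÷ 60.083 g/mol = 0.83085 mol, giving 0.83085 Si and 1.66170 O.
Oxygen sums to 2.49035; scaling by 6/2.49035 = 2.40930 puts the formula on 6 O.
Fe: 0.30232 × 2.40930 = 0.728 atoms per formula unit.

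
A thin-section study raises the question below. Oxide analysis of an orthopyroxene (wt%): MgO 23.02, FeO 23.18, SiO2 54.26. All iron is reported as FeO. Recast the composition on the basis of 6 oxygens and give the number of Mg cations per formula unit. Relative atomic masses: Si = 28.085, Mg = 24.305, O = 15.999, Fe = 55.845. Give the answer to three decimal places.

23.02 wt% MgO ÷ 40.304 g/mol = 0.57116 mol, giving 0.57116 Mg and 0.57116 O.
23.18 wt% FeO ÷ 71.844 g/mol = 0.32264 mol, giving 0.32264 Fe and 0.32264 O.
54.26 wt% SiO2 ÷ 60.083 g/mol = 0.90308 mol, giving 0.90308 Si and 1.80616 O.
Oxygen sums to 2.69996; scaling by 6/2.69996 = 2.22226 puts the formula on 6 O.
Mg: 0.57116 × 2.22226 = 1.269 atoms per formula unit.

1.269 Mg apfu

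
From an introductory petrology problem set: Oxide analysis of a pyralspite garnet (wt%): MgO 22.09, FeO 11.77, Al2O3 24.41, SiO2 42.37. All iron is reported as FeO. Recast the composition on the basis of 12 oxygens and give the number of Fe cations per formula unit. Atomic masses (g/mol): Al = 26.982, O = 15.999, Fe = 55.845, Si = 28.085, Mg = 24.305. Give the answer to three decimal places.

0.692 Fe apfu

MgO (M=40.304): mol = 0.54808; Mg = 0.54808, O = 0.54808.
FeO (M=71.844): mol = 0.16383; Fe = 0.16383, O = 0.16383.
Al2O3 (M=101.961): mol = 0.23941; Al = 0.47882, O = 0.71823.
SiO2 (M=60.083): mol = 0.70519; Si = 0.70519, O = 1.41038.
ΣO = 2.84052; factor = 12/ΣO = 4.22458.
Fe apfu = 0.16383 × 4.22458 = 0.692.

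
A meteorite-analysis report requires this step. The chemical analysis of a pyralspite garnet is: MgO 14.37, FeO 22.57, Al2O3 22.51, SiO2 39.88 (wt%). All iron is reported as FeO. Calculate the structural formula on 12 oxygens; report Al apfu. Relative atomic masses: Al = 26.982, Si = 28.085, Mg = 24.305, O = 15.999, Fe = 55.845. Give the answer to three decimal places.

1.992 Al apfu

MgO: 14.37/40.304 = 0.35654 mol → 0.35654 mol Mg, 0.35654 mol O.
FeO: 22.57/71.844 = 0.31415 mol → 0.31415 mol Fe, 0.31415 mol O.
Al2O3: 22.51/101.961 = 0.22077 mol → 0.44154 mol Al, 0.66231 mol O.
SiO2: 39.88/60.083 = 0.66375 mol → 0.66375 mol Si, 1.32750 mol O.
Total oxygen = 2.66050 mol. Normalization factor = 12/2.66050 = 4.51043.
Al per 12 O = 0.44154 × 4.51043 = 1.992.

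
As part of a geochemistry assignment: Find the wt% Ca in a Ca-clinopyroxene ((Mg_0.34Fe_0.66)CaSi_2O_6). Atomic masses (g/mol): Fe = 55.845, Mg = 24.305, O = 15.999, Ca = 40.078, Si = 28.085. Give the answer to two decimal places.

Formula mass = 0.34·24.305 + 0.66·55.845 + 1·40.078 + 2·28.085 + 6·15.999 = 237.363 g/mol, of which 40.078 g is Ca.
So Ca makes up 40.078/237.363 = 0.1688 of the mass, i.e. 16.88%.

16.88 wt%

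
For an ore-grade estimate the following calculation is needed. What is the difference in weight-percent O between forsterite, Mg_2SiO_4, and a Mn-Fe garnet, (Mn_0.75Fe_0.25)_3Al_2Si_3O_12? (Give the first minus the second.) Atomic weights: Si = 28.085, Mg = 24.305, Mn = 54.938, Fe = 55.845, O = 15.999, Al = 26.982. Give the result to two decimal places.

6.76 percentage points

First mineral: 63.996 g O in 140.691 g formula = 45.49 wt% O.
Second mineral: 191.988 g O in 495.701 g formula = 38.73 wt% O.
45.49% − 38.73% gives a difference of 6.76 percentage points.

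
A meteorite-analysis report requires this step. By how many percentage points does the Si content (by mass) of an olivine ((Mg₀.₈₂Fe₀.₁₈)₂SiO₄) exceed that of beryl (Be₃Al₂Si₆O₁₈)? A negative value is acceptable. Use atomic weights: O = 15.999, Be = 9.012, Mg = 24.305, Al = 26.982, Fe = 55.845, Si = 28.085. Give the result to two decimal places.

First mineral: 28.085 g Si in 152.045 g formula = 18.47 wt% Si.
Second mineral: 168.510 g Si in 537.492 g formula = 31.35 wt% Si.
18.47% − 31.35% gives a difference of -12.88 percentage points.

-12.88 percentage points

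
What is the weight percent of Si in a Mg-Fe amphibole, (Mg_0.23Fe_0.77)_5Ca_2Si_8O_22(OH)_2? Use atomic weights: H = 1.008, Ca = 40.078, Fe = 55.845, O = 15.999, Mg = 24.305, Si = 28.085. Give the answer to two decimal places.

Molar mass of (Mg_0.23Fe_0.77)_5Ca_2Si_8O_22(OH)_2: 1.15·24.305 + 3.85·55.845 + 2·40.078 + 8·28.085 + 24·15.999 + 2·1.008 = 933.782 g/mol.
Mass of Si per formula unit: 8 × 28.085 = 224.680 g.
Weight fraction Si = 224.680 / 933.782 = 0.2406.

24.06 mass %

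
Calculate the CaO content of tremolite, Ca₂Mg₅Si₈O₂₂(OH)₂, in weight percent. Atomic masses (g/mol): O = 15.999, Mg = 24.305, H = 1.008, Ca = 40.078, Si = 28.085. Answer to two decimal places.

M(Ca₂Mg₅Si₈O₂₂(OH)₂) = 812.353 g/mol; M(CaO) = 56.077 g/mol.
Moles CaO per formula unit = 2 Ca ÷ 1 = 2.0000.
CaO fraction = (2.0000 × 56.077) / 812.353 = 112.154/812.353 = 0.1381.

13.81 wt%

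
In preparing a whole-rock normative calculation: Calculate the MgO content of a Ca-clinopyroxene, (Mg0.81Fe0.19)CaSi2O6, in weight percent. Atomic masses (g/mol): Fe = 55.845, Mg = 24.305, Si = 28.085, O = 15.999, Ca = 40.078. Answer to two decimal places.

M((Mg0.81Fe0.19)CaSi2O6) = 222.540 g/mol; M(MgO) = 40.304 g/mol.
Moles MgO per formula unit = 0.81 Mg ÷ 1 = 0.8100.
MgO fraction = (0.8100 × 40.304) / 222.540 = 32.646/222.540 = 0.1467.

14.67 wt%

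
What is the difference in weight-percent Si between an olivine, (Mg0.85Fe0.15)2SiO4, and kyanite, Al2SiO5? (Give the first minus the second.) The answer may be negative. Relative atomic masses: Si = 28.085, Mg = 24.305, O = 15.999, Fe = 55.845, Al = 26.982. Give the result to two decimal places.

1.37 percentage points

First mineral: 28.085 g Si in 150.153 g formula = 18.70 wt% Si.
Second mineral: 28.085 g Si in 162.044 g formula = 17.33 wt% Si.
18.70% − 17.33% gives a difference of 1.37 percentage points.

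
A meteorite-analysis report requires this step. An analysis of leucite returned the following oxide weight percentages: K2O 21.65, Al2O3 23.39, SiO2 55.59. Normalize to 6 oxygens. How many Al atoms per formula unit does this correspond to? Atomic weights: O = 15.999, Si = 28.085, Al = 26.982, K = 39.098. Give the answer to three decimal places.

K2O: 21.65/94.195 = 0.22984 mol → 0.45968 mol K, 0.22984 mol O.
Al2O3: 23.39/101.961 = 0.22940 mol → 0.45880 mol Al, 0.68820 mol O.
SiO2: 55.59/60.083 = 0.92522 mol → 0.92522 mol Si, 1.85044 mol O.
Total oxygen = 2.76848 mol. Normalization factor = 6/2.76848 = 2.16725.
Al per 6 O = 0.45880 × 2.16725 = 0.994.

0.994 Al apfu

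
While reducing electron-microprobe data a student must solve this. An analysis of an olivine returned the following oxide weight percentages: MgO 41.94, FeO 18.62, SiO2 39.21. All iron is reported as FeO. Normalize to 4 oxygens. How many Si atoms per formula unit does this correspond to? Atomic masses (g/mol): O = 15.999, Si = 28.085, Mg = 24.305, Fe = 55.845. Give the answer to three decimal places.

1.002 Si apfu

MgO (M=40.304): mol = 1.04059; Mg = 1.04059, O = 1.04059.
FeO (M=71.844): mol = 0.25917; Fe = 0.25917, O = 0.25917.
SiO2 (M=60.083): mol = 0.65260; Si = 0.65260, O = 1.30520.
ΣO = 2.60496; factor = 4/ΣO = 1.53553.
Si apfu = 0.65260 × 1.53553 = 1.002.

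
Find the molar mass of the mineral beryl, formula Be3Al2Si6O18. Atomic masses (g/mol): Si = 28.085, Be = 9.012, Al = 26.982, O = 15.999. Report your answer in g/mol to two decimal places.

M = 3·9.012 + 2·26.982 + 6·28.085 + 18·15.999

537.49 g/mol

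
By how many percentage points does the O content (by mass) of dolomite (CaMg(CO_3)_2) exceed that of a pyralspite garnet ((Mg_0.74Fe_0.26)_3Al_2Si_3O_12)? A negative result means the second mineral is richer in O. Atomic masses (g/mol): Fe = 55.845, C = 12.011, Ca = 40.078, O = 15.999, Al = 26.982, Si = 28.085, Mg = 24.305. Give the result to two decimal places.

7.17 percentage points

M(CaMg(CO_3)_2) = 184.399 g/mol, so wt% O = 95.994/184.399 × 100 = 52.06%.
M((Mg_0.74Fe_0.26)_3Al_2Si_3O_12) = 427.723 g/mol, so wt% O = 191.988/427.723 × 100 = 44.89%.
52.06 − 44.89 = 7.17 pp.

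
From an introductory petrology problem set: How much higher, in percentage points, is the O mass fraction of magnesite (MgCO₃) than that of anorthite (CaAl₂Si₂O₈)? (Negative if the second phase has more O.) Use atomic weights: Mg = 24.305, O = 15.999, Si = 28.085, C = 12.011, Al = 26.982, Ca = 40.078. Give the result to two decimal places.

First mineral: 47.997 g O in 84.313 g formula = 56.93 wt% O.
Second mineral: 127.992 g O in 278.204 g formula = 46.01 wt% O.
56.93% − 46.01% gives a difference of 10.92 percentage points.

10.92 percentage points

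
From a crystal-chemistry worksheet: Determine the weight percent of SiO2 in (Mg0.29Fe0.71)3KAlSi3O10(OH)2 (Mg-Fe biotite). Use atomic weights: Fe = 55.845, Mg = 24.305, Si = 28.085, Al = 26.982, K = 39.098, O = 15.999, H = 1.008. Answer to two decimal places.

Formula mass = 484.434 g/mol.
3 Si → 3.0000 mol SiO2 per formula unit; M(SiO2) = 60.083, so SiO2 mass = 180.249 g.
180.249/484.434 × 100 = 37.21 wt%.

37.21 wt%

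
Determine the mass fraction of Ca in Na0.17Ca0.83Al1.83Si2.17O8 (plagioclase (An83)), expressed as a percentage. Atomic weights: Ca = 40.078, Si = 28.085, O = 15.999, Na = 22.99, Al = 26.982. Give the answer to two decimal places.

12.07 weight percent

Formula mass = 0.17*22.99 + 0.83*40.078 + 1.83*26.982 + 2.17*28.085 + 8*15.999 = 275.487 g/mol, of which 33.265 g is Ca.
So Ca makes up 33.265/275.487 = 0.1207 of the mass, i.e. 12.07%.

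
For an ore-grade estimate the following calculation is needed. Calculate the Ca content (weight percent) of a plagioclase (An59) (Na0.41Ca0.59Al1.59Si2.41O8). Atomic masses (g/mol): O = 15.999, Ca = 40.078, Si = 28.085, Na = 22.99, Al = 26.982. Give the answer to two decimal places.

Molar mass of Na0.41Ca0.59Al1.59Si2.41O8: 0.41·22.99 + 0.59·40.078 + 1.59·26.982 + 2.41·28.085 + 8·15.999 = 271.650 g/mol.
Mass of Ca per formula unit: 0.59 × 40.078 = 23.646 g.
Weight fraction Ca = 23.646 / 271.650 = 0.0870.

8.70 weight percent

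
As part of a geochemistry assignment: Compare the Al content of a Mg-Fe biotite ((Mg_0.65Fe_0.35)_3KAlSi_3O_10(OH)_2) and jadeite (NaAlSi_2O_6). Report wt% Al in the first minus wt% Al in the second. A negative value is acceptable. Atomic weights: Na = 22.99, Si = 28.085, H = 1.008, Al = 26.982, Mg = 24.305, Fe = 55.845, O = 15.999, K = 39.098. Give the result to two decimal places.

-7.36 percentage points

M((Mg_0.65Fe_0.35)_3KAlSi_3O_10(OH)_2) = 450.371 g/mol, so wt% Al = 26.982/450.371 × 100 = 5.99%.
M(NaAlSi_2O_6) = 202.136 g/mol, so wt% Al = 26.982/202.136 × 100 = 13.35%.
5.99 − 13.35 = -7.36 pp.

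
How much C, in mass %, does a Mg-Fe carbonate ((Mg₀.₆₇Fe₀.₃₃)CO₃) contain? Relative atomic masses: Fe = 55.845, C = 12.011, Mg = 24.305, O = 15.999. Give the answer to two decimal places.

Formula mass = 0.67*24.305 + 0.33*55.845 + 1*12.011 + 3*15.999 = 94.721 g/mol, of which 12.011 g is C.
So C makes up 12.011/94.721 = 0.1268 of the mass, i.e. 12.68%.

12.68 mass %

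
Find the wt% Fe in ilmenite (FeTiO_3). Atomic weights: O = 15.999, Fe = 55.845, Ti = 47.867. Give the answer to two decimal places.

36.81 weight percent

Molar mass of FeTiO_3: 1·55.845 + 1·47.867 + 3·15.999 = 151.709 g/mol.
Mass of Fe per formula unit: 1 × 55.845 = 55.845 g.
Weight fraction Fe = 55.845 / 151.709 = 0.3681.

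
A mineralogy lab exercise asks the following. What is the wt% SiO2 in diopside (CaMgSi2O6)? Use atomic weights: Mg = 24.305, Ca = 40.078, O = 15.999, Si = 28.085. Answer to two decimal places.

Formula mass = 216.547 g/mol.
2 Si → 2.0000 mol SiO2 per formula unit; M(SiO2) = 60.083, so SiO2 mass = 120.166 g.
120.166/216.547 × 100 = 55.49 wt%.

55.49 wt%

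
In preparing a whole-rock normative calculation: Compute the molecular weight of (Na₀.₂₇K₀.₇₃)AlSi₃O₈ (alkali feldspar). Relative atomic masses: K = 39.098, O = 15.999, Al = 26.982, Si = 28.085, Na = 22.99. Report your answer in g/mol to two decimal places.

273.98 g/mol

M = 0.27·22.99 + 0.73·39.098 + 1·26.982 + 3·28.085 + 8·15.999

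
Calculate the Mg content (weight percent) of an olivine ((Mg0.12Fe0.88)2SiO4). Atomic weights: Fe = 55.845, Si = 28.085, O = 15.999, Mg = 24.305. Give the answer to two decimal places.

2.97 weight percent

Molar mass of (Mg0.12Fe0.88)2SiO4: 0.24·24.305 + 1.76·55.845 + 1·28.085 + 4·15.999 = 196.201 g/mol.
Mass of Mg per formula unit: 0.24 × 24.305 = 5.833 g.
Weight fraction Mg = 5.833 / 196.201 = 0.0297.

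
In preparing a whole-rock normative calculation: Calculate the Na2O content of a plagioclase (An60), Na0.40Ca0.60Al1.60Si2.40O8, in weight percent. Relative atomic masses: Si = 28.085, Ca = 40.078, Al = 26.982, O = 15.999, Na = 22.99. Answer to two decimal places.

4.56 wt%

Formula mass = 271.810 g/mol.
0.40 Na → 0.2000 mol Na2O per formula unit; M(Na2O) = 61.979, so Na2O mass = 12.396 g.
12.396/271.810 × 100 = 4.56 wt%.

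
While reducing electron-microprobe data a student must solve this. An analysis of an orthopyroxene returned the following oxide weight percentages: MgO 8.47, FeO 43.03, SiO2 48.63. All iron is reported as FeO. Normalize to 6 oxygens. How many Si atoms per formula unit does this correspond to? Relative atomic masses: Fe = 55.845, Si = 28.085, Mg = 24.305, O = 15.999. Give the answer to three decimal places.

2.000 Si apfu

MgO: 8.47/40.304 = 0.21015 mol → 0.21015 mol Mg, 0.21015 mol O.
FeO: 43.03/71.844 = 0.59894 mol → 0.59894 mol Fe, 0.59894 mol O.
SiO2: 48.63/60.083 = 0.80938 mol → 0.80938 mol Si, 1.61876 mol O.
Total oxygen = 2.42785 mol. Normalization factor = 6/2.42785 = 2.47132.
Si per 6 O = 0.80938 × 2.47132 = 2.000.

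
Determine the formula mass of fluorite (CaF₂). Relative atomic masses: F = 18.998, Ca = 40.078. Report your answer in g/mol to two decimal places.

Ca: 1 × 40.078 = 40.0780
F: 2 × 18.998 = 37.9960
Summing the contributions gives the formula mass.

78.07 g/mol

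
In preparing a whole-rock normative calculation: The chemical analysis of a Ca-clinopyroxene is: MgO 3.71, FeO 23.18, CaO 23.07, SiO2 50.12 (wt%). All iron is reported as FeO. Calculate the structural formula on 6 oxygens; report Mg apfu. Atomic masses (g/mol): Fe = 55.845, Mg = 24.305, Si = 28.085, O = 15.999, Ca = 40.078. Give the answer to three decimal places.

MgO (M=40.304): mol = 0.09205; Mg = 0.09205, O = 0.09205.
FeO (M=71.844): mol = 0.32264; Fe = 0.32264, O = 0.32264.
CaO (M=56.077): mol = 0.41140; Ca = 0.41140, O = 0.41140.
SiO2 (M=60.083): mol = 0.83418; Si = 0.83418, O = 1.66836.
ΣO = 2.49445; factor = 6/ΣO = 2.40534.
Mg apfu = 0.09205 × 2.40534 = 0.221.

0.221 Mg apfu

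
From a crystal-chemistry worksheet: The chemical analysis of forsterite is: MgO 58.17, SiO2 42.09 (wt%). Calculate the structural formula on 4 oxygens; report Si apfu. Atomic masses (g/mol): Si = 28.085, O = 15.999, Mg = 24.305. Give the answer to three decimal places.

58.17 wt% MgO ÷ 40.304 g/mol = 1.44328 mol, giving 1.44328 Mg and 1.44328 O.
42.09 wt% SiO2 ÷ 60.083 g/mol = 0.70053 mol, giving 0.70053 Si and 1.40106 O.
Oxygen sums to 2.84434; scaling by 4/2.84434 = 1.40630 puts the formula on 4 O.
Si: 0.70053 × 1.40630 = 0.985 atoms per formula unit.

0.985 Si apfu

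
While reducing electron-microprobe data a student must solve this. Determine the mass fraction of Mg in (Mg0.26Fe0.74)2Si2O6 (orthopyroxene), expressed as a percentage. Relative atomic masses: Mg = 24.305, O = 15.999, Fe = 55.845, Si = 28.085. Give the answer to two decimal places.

M((Mg0.26Fe0.74)2Si2O6) = 247.453 g/mol.
Mg contributes 0.52 × 24.305 = 12.639 g per mole.
12.639/247.453 = 0.0511 → 5.11%.

5.11 weight percent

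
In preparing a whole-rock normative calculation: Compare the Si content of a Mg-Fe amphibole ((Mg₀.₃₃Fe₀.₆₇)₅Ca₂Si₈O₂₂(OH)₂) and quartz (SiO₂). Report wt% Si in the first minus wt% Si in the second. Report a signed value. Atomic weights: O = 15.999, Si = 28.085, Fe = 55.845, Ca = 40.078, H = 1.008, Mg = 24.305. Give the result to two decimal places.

M((Mg₀.₃₃Fe₀.₆₇)₅Ca₂Si₈O₂₂(OH)₂) = 918.012 g/mol, so wt% Si = 224.680/918.012 × 100 = 24.47%.
M(SiO₂) = 60.083 g/mol, so wt% Si = 28.085/60.083 × 100 = 46.74%.
24.47 − 46.74 = -22.27 pp.

-22.27 percentage points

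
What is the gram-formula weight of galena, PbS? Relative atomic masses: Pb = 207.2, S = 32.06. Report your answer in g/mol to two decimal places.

M = 1*207.2 + 1*32.06

239.26 g/mol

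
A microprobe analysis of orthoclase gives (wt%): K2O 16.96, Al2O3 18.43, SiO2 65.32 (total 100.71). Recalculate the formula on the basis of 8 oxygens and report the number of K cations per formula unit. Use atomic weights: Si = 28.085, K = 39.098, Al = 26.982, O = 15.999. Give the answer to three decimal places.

0.995 K apfu

16.96 wt% K2O ÷ 94.195 g/mol = 0.18005 mol, giving 0.36010 K and 0.18005 O.
18.43 wt% Al2O3 ÷ 101.961 g/mol = 0.18076 mol, giving 0.36152 Al and 0.54228 O.
65.32 wt% SiO2 ÷ 60.083 g/mol = 1.08716 mol, giving 1.08716 Si and 2.17432 O.
Oxygen sums to 2.89665; scaling by 8/2.89665 = 2.76181 puts the formula on 8 O.
K: 0.36010 × 2.76181 = 0.995 atoms per formula unit.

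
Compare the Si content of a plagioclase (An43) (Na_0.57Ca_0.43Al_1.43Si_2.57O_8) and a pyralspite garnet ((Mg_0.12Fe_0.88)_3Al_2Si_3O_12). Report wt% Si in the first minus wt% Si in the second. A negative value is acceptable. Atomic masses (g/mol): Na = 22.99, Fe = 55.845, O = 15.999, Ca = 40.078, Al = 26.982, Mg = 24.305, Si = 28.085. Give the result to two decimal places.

9.50 percentage points

Si in Na_0.57Ca_0.43Al_1.43Si_2.57O_8: molar mass 269.093 g/mol; 2.57×28.085 = 72.178 g → 26.82 wt%.
Si in (Mg_0.12Fe_0.88)_3Al_2Si_3O_12: molar mass 486.388 g/mol; 3×28.085 = 84.255 g → 17.32 wt%.
Difference = 26.82 − 17.32 = 9.50 percentage points.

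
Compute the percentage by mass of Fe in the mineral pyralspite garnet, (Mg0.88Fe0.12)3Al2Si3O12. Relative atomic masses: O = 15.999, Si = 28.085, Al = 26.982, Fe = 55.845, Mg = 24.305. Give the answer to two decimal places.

4.85 wt%

Molar mass of (Mg0.88Fe0.12)3Al2Si3O12: 2.64*24.305 + 0.36*55.845 + 2*26.982 + 3*28.085 + 12*15.999 = 414.476 g/mol.
Mass of Fe per formula unit: 0.36 × 55.845 = 20.104 g.
Weight fraction Fe = 20.104 / 414.476 = 0.0485.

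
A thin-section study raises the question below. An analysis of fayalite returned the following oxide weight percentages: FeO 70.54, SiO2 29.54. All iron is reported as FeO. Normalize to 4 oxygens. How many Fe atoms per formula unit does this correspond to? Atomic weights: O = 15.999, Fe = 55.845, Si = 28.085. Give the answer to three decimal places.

1.999 Fe apfu

70.54 wt% FeO ÷ 71.844 g/mol = 0.98185 mol, giving 0.98185 Fe and 0.98185 O.
29.54 wt% SiO2 ÷ 60.083 g/mol = 0.49165 mol, giving 0.49165 Si and 0.98330 O.
Oxygen sums to 1.96515; scaling by 4/1.96515 = 2.03547 puts the formula on 4 O.
Fe: 0.98185 × 2.03547 = 1.999 atoms per formula unit.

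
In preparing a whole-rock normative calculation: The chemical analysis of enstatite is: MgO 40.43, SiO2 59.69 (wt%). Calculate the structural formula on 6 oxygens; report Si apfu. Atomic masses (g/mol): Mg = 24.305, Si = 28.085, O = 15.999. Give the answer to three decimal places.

40.43 wt% MgO ÷ 40.304 g/mol = 1.00313 mol, giving 1.00313 Mg and 1.00313 O.
59.69 wt% SiO2 ÷ 60.083 g/mol = 0.99346 mol, giving 0.99346 Si and 1.98692 O.
Oxygen sums to 2.99005; scaling by 6/2.99005 = 2.00666 puts the formula on 6 O.
Si: 0.99346 × 2.00666 = 1.994 atoms per formula unit.

1.994 Si apfu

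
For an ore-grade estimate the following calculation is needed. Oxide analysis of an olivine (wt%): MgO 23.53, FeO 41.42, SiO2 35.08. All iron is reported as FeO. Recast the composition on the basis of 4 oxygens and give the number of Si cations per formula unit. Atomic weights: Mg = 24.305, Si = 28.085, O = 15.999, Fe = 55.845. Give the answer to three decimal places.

1.003 Si apfu

23.53 wt% MgO ÷ 40.304 g/mol = 0.58381 mol, giving 0.58381 Mg and 0.58381 O.
41.42 wt% FeO ÷ 71.844 g/mol = 0.57653 mol, giving 0.57653 Fe and 0.57653 O.
35.08 wt% SiO2 ÷ 60.083 g/mol = 0.58386 mol, giving 0.58386 Si and 1.16772 O.
Oxygen sums to 2.32806; scaling by 4/2.32806 = 1.71817 puts the formula on 4 O.
Si: 0.58386 × 1.71817 = 1.003 atoms per formula unit.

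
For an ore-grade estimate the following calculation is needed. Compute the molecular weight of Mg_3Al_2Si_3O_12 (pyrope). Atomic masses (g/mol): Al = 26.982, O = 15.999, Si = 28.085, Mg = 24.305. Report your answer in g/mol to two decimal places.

Mg: 3 × 24.305 = 72.9150
Al: 2 × 26.982 = 53.9640
Si: 3 × 28.085 = 84.2550
O: 12 × 15.999 = 191.9880
Summing the contributions gives the formula mass.

403.12 g/mol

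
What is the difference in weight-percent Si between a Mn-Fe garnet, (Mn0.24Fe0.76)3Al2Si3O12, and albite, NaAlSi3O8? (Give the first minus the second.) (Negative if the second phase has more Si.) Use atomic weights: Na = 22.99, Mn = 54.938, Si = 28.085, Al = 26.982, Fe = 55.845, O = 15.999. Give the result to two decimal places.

M((Mn0.24Fe0.76)3Al2Si3O12) = 497.089 g/mol, so wt% Si = 84.255/497.089 × 100 = 16.95%.
M(NaAlSi3O8) = 262.219 g/mol, so wt% Si = 84.255/262.219 × 100 = 32.13%.
16.95 − 32.13 = -15.18 pp.

-15.18 percentage points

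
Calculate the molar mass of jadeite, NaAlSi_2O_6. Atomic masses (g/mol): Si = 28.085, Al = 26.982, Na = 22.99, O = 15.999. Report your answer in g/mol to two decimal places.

Na: 1 × 22.99 = 22.9900
Al: 1 × 26.982 = 26.9820
Si: 2 × 28.085 = 56.1700
O: 6 × 15.999 = 95.9940
Summing the contributions gives the formula mass.

202.14 g/mol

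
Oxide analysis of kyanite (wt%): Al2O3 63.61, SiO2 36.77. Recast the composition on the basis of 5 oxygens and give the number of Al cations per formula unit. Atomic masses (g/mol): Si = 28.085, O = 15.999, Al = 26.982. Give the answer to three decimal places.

2.015 Al apfu

Al2O3 (M=101.961): mol = 0.62387; Al = 1.24774, O = 1.87161.
SiO2 (M=60.083): mol = 0.61199; Si = 0.61199, O = 1.22398.
ΣO = 3.09559; factor = 5/ΣO = 1.61520.
Al apfu = 1.24774 × 1.61520 = 2.015.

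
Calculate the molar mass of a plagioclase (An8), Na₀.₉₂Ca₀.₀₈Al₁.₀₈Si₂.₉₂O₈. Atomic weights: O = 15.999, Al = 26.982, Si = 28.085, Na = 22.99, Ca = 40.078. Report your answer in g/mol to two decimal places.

263.50 g/mol

M = 0.92·22.99 + 0.08·40.078 + 1.08·26.982 + 2.92·28.085 + 8·15.999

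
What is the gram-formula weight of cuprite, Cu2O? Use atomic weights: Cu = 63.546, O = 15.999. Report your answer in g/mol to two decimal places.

143.09 g/mol

The formula mass is the sum 2·63.546 + 1·15.999.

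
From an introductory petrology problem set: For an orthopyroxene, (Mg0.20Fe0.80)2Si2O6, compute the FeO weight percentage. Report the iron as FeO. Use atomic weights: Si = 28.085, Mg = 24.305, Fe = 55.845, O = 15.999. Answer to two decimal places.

45.75 wt%

Molar mass of (Mg0.20Fe0.80)2Si2O6 = 0.40·24.305 + 1.60·55.845 + 2·28.085 + 6·15.999 = 251.238 g/mol.
Each formula unit contains 1.60 Fe, equivalent to 1.60/1 = 1.6000 mol FeO.
M(FeO) = 1×55.845 + 1×15.999 = 71.844 g/mol.
Mass of FeO per formula unit = 1.6000 × 71.844 = 114.950 g.
FeO wt% = 114.950 / 251.238 × 100 = 45.75%.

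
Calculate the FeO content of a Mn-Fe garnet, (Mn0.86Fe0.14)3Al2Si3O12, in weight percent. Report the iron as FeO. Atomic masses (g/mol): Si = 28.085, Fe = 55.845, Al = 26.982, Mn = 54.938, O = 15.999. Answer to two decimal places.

6.09 wt%

Formula mass = 495.402 g/mol.
0.42 Fe → 0.4200 mol FeO per formula unit; M(FeO) = 71.844, so FeO mass = 30.174 g.
30.174/495.402 × 100 = 6.09 wt%.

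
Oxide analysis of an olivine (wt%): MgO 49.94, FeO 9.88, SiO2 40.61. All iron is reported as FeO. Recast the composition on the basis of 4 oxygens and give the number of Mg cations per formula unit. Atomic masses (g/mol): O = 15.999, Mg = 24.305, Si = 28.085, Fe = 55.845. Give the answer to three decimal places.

MgO (M=40.304): mol = 1.23908; Mg = 1.23908, O = 1.23908.
FeO (M=71.844): mol = 0.13752; Fe = 0.13752, O = 0.13752.
SiO2 (M=60.083): mol = 0.67590; Si = 0.67590, O = 1.35180.
ΣO = 2.72840; factor = 4/ΣO = 1.46606.
Mg apfu = 1.23908 × 1.46606 = 1.817.

1.817 Mg apfu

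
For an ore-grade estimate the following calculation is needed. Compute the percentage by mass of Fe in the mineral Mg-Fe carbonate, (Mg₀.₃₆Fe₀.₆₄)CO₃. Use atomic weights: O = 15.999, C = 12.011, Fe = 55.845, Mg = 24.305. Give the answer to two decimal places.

M((Mg₀.₃₆Fe₀.₆₄)CO₃) = 104.499 g/mol.
Fe contributes 0.64 × 55.845 = 35.741 g per mole.
35.741/104.499 = 0.3420 → 34.20%.

34.20 mass %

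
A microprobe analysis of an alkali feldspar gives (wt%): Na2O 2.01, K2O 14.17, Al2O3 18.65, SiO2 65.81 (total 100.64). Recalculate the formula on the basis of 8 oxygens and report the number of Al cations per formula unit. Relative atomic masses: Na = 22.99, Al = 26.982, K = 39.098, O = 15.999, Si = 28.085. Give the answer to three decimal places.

1.001 Al apfu

2.01 wt% Na2O ÷ 61.979 g/mol = 0.03243 mol, giving 0.06486 Na and 0.03243 O.
14.17 wt% K2O ÷ 94.195 g/mol = 0.15043 mol, giving 0.30086 K and 0.15043 O.
18.65 wt% Al2O3 ÷ 101.961 g/mol = 0.18291 mol, giving 0.36582 Al and 0.54873 O.
65.81 wt% SiO2 ÷ 60.083 g/mol = 1.09532 mol, giving 1.09532 Si and 2.19064 O.
Oxygen sums to 2.92223; scaling by 8/2.92223 = 2.73764 puts the formula on 8 O.
Al: 0.36582 × 2.73764 = 1.001 atoms per formula unit.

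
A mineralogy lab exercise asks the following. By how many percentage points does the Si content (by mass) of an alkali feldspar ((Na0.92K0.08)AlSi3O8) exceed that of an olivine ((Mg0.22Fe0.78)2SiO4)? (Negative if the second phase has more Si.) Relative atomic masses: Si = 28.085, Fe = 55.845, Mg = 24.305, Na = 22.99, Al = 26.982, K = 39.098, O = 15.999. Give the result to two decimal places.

17.18 percentage points

Si in (Na0.92K0.08)AlSi3O8: molar mass 263.508 g/mol; 3×28.085 = 84.255 g → 31.97 wt%.
Si in (Mg0.22Fe0.78)2SiO4: molar mass 189.893 g/mol; 1×28.085 = 28.085 g → 14.79 wt%.
Difference = 31.97 − 14.79 = 17.18 percentage points.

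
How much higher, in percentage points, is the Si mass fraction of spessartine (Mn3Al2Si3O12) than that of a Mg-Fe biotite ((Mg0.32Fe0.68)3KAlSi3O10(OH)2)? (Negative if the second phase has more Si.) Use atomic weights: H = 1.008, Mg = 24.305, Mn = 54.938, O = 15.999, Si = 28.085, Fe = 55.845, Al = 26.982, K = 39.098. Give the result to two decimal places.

M(Mn3Al2Si3O12) = 495.021 g/mol, so wt% Si = 84.255/495.021 × 100 = 17.02%.
M((Mg0.32Fe0.68)3KAlSi3O10(OH)2) = 481.596 g/mol, so wt% Si = 84.255/481.596 × 100 = 17.49%.
17.02 − 17.49 = -0.47 pp.

-0.47 percentage points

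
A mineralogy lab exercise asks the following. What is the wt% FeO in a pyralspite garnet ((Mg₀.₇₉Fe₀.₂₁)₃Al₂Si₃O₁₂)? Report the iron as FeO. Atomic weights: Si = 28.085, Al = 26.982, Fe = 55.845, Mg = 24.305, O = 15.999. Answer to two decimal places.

M((Mg₀.₇₉Fe₀.₂₁)₃Al₂Si₃O₁₂) = 422.992 g/mol; M(FeO) = 71.844 g/mol.
Moles FeO per formula unit = 0.63 Fe ÷ 1 = 0.6300.
FeO fraction = (0.6300 × 71.844) / 422.992 = 45.262/422.992 = 0.1070.

10.70 wt%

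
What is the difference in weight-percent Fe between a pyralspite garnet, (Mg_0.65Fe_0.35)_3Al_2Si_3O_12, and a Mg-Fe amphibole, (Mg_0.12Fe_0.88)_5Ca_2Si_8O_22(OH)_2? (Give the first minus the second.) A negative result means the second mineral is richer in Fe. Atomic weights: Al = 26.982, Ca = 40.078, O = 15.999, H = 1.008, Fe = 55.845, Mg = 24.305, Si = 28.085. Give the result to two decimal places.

-12.39 percentage points

First mineral: 58.637 g Fe in 436.239 g formula = 13.44 wt% Fe.
Second mineral: 245.718 g Fe in 951.129 g formula = 25.83 wt% Fe.
13.44% − 25.83% gives a difference of -12.39 percentage points.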